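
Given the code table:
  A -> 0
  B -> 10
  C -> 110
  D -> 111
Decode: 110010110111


Decoding:
110 -> C
0 -> A
10 -> B
110 -> C
111 -> D


Result: CABCD


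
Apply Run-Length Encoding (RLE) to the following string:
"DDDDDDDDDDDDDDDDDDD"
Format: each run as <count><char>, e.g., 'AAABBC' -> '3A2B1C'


Scanning runs left to right:
  i=0: run of 'D' x 19 -> '19D'

RLE = 19D


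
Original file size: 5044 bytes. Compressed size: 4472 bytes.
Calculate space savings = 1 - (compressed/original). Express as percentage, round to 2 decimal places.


ratio = compressed/original = 4472/5044 = 0.886598
savings = 1 - ratio = 1 - 0.886598 = 0.113402
as a percentage: 0.113402 * 100 = 11.34%

Space savings = 1 - 4472/5044 = 11.34%


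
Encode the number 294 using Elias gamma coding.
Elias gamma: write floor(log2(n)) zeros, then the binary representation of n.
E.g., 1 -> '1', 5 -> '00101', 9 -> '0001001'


num_bits = floor(log2(294)) + 1 = 9
leading_zeros = num_bits - 1 = 8
binary(294) = 100100110

Elias gamma(294) = '00000000' + '100100110' = 00000000100100110 (17 bits)


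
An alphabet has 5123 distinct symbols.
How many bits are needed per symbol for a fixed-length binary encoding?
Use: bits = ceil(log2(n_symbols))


log2(5123) = 12.3228
Bracket: 2^12 = 4096 < 5123 <= 2^13 = 8192
So ceil(log2(5123)) = 13

bits = ceil(log2(5123)) = ceil(12.3228) = 13 bits


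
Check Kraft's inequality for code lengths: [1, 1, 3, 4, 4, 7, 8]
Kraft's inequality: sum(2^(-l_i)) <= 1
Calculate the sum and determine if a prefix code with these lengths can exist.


Sum = 2^(-1) + 2^(-1) + 2^(-3) + 2^(-4) + 2^(-4) + 2^(-7) + 2^(-8)
    = 0.5 + 0.5 + 0.125 + 0.0625 + 0.0625 + 0.0078125 + 0.00390625
    = 323/256 = 1.26171875
Since 1.26171875 > 1, Kraft's inequality is NOT satisfied.
A prefix code with these lengths CANNOT exist.

Kraft sum = 1.26171875. Not satisfied.


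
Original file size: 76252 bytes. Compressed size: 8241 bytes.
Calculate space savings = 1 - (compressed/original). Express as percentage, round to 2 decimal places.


ratio = compressed/original = 8241/76252 = 0.108076
savings = 1 - ratio = 1 - 0.108076 = 0.891924
as a percentage: 0.891924 * 100 = 89.19%

Space savings = 1 - 8241/76252 = 89.19%


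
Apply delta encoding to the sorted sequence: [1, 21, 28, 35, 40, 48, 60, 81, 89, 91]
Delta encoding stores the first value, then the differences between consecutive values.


First value: 1
Deltas:
  21 - 1 = 20
  28 - 21 = 7
  35 - 28 = 7
  40 - 35 = 5
  48 - 40 = 8
  60 - 48 = 12
  81 - 60 = 21
  89 - 81 = 8
  91 - 89 = 2


Delta encoded: [1, 20, 7, 7, 5, 8, 12, 21, 8, 2]


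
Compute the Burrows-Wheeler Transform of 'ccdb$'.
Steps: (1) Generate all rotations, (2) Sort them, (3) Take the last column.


Rotations (sorted):
  0: $ccdb -> last char: b
  1: b$ccd -> last char: d
  2: ccdb$ -> last char: $
  3: cdb$c -> last char: c
  4: db$cc -> last char: c


BWT = bd$cc


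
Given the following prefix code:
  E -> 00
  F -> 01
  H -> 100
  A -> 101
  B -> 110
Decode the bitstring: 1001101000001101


Decoding step by step:
Bits 100 -> H
Bits 110 -> B
Bits 100 -> H
Bits 00 -> E
Bits 01 -> F
Bits 101 -> A


Decoded message: HBHEFA


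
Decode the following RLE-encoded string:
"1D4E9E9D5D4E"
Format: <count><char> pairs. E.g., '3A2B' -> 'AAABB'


Expanding each <count><char> pair:
  1D -> 'D'
  4E -> 'EEEE'
  9E -> 'EEEEEEEEE'
  9D -> 'DDDDDDDDD'
  5D -> 'DDDDD'
  4E -> 'EEEE'

Decoded = DEEEEEEEEEEEEEDDDDDDDDDDDDDDEEEE


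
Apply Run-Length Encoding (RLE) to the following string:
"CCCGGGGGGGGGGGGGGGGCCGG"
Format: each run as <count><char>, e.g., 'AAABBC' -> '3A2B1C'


Scanning runs left to right:
  i=0: run of 'C' x 3 -> '3C'
  i=3: run of 'G' x 16 -> '16G'
  i=19: run of 'C' x 2 -> '2C'
  i=21: run of 'G' x 2 -> '2G'

RLE = 3C16G2C2G


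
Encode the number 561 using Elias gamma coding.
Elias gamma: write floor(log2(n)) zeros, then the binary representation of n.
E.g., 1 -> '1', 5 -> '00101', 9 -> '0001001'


num_bits = floor(log2(561)) + 1 = 10
leading_zeros = num_bits - 1 = 9
binary(561) = 1000110001

Elias gamma(561) = '000000000' + '1000110001' = 0000000001000110001 (19 bits)


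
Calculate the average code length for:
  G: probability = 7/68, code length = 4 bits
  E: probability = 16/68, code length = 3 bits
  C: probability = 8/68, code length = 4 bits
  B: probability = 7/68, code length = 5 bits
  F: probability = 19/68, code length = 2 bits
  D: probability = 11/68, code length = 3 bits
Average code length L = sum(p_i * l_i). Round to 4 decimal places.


Weighted contributions p_i * l_i:
  G: (7/68) * 4 = 28/68
  E: (16/68) * 3 = 48/68
  C: (8/68) * 4 = 32/68
  B: (7/68) * 5 = 35/68
  F: (19/68) * 2 = 38/68
  D: (11/68) * 3 = 33/68
Sum = (28 + 48 + 32 + 35 + 38 + 33)/68 = 214/68

L = 214/68 = 3.1471 bits/symbol


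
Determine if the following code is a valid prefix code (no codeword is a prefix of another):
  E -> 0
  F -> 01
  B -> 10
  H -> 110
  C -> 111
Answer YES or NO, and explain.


Checking each pair (does one codeword prefix another?):
  E='0' vs F='01': prefix -- VIOLATION

NO -- this is NOT a valid prefix code. E (0) is a prefix of F (01).


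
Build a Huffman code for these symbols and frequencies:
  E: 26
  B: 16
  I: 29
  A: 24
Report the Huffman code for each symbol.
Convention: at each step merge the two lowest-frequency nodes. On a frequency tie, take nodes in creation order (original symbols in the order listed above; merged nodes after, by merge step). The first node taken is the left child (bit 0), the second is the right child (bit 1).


Huffman tree construction:
Step 1: Merge B(16) + A(24) = 40
Step 2: Merge E(26) + I(29) = 55
Step 3: Merge (B+A)(40) + (E+I)(55) = 95
Read each symbol's code off the tree from the root (left child = 0, right child = 1).

Codes:
  E: 10 (length 2)
  B: 00 (length 2)
  I: 11 (length 2)
  A: 01 (length 2)
Average code length: 190/95 = 2.0000 bits/symbol


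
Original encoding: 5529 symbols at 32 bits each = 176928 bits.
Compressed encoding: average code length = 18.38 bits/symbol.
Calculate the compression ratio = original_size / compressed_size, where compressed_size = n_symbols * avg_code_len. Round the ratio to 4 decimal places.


original_size = n_symbols * orig_bits = 5529 * 32 = 176928 bits
compressed_size = n_symbols * avg_code_len = 5529 * 18.38 = 101623.02 bits
ratio = original_size / compressed_size = 176928 / 101623.02 = 1.741

Compression ratio = 1.741


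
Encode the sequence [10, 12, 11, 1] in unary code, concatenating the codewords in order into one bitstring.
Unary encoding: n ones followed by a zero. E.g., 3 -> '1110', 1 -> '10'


Encode each number as n ones followed by a terminating 0:
  10 -> 11111111110 (11 bits)
  12 -> 1111111111110 (13 bits)
  11 -> 111111111110 (12 bits)
  1 -> 10 (2 bits)
Total length = 11 + 13 + 12 + 2 = 38 bits.

Unary([10, 12, 11, 1]) = 11111111110111111111111011111111111010 (38 bits)


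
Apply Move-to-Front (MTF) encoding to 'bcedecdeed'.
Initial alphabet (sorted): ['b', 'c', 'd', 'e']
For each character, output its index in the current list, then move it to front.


MTF encoding:
'b': index 0 in ['b', 'c', 'd', 'e'] -> ['b', 'c', 'd', 'e']
'c': index 1 in ['b', 'c', 'd', 'e'] -> ['c', 'b', 'd', 'e']
'e': index 3 in ['c', 'b', 'd', 'e'] -> ['e', 'c', 'b', 'd']
'd': index 3 in ['e', 'c', 'b', 'd'] -> ['d', 'e', 'c', 'b']
'e': index 1 in ['d', 'e', 'c', 'b'] -> ['e', 'd', 'c', 'b']
'c': index 2 in ['e', 'd', 'c', 'b'] -> ['c', 'e', 'd', 'b']
'd': index 2 in ['c', 'e', 'd', 'b'] -> ['d', 'c', 'e', 'b']
'e': index 2 in ['d', 'c', 'e', 'b'] -> ['e', 'd', 'c', 'b']
'e': index 0 in ['e', 'd', 'c', 'b'] -> ['e', 'd', 'c', 'b']
'd': index 1 in ['e', 'd', 'c', 'b'] -> ['d', 'e', 'c', 'b']


Output: [0, 1, 3, 3, 1, 2, 2, 2, 0, 1]


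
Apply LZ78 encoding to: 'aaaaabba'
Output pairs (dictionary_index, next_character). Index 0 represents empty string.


LZ78 encoding steps:
Dictionary: {0: ''}
Step 1: w='' (idx 0), next='a' -> output (0, 'a'), add 'a' as idx 1
Step 2: w='a' (idx 1), next='a' -> output (1, 'a'), add 'aa' as idx 2
Step 3: w='aa' (idx 2), next='b' -> output (2, 'b'), add 'aab' as idx 3
Step 4: w='' (idx 0), next='b' -> output (0, 'b'), add 'b' as idx 4
Step 5: w='a' (idx 1), end of input -> output (1, '')


Encoded: [(0, 'a'), (1, 'a'), (2, 'b'), (0, 'b'), (1, '')]


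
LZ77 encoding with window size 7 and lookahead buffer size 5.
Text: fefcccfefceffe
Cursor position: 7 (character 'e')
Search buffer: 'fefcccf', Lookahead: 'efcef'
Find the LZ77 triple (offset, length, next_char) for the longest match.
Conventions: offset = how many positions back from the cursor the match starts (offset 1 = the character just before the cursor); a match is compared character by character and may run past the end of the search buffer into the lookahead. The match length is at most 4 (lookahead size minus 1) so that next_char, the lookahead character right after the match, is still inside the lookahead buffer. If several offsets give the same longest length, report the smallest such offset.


Try each offset into the search buffer:
  offset=1 (pos 6, char 'f'): match length 0
  offset=2 (pos 5, char 'c'): match length 0
  offset=3 (pos 4, char 'c'): match length 0
  offset=4 (pos 3, char 'c'): match length 0
  offset=5 (pos 2, char 'f'): match length 0
  offset=6 (pos 1, char 'e'): match length 3
  offset=7 (pos 0, char 'f'): match length 0
Longest match has length 3 at offset 6.
next_char = character at position 7 + 3 = 10 -> 'e'

Best match: offset=6, length=3 (matching 'efc' starting at position 1)
LZ77 triple: (6, 3, 'e')


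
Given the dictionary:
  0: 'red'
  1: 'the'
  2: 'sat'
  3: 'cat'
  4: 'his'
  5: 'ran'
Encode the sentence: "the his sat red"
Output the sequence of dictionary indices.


Look up each word in the dictionary:
  'the' -> 1
  'his' -> 4
  'sat' -> 2
  'red' -> 0

Encoded: [1, 4, 2, 0]


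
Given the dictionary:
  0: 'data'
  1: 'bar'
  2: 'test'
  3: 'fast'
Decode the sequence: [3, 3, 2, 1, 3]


Look up each index in the dictionary:
  3 -> 'fast'
  3 -> 'fast'
  2 -> 'test'
  1 -> 'bar'
  3 -> 'fast'

Decoded: "fast fast test bar fast"


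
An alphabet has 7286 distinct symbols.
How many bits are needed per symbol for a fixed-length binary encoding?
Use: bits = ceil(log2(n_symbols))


log2(7286) = 12.8309
Bracket: 2^12 = 4096 < 7286 <= 2^13 = 8192
So ceil(log2(7286)) = 13

bits = ceil(log2(7286)) = ceil(12.8309) = 13 bits


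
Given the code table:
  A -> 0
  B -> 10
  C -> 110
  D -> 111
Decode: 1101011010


Decoding:
110 -> C
10 -> B
110 -> C
10 -> B


Result: CBCB


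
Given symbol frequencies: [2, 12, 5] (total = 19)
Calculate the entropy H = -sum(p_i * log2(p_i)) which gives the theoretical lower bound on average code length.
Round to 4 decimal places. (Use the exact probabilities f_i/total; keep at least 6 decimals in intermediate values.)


Per-symbol terms -p_i * log2(p_i) with p_i = f_i/19:
  p = 2/19 = 0.105263: log2(p) = -3.247928, -p*log2(p) = 0.341887
  p = 12/19 = 0.631579: log2(p) = -0.662965, -p*log2(p) = 0.418715
  p = 5/19 = 0.263158: log2(p) = -1.925999, -p*log2(p) = 0.506842
H = 0.341887 + 0.418715 + 0.506842 = 1.267444

H = 1.2674 bits/symbol


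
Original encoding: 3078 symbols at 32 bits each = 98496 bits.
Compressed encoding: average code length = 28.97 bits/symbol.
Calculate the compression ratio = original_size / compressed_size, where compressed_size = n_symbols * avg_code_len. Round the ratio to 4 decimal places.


original_size = n_symbols * orig_bits = 3078 * 32 = 98496 bits
compressed_size = n_symbols * avg_code_len = 3078 * 28.97 = 89169.66 bits
ratio = original_size / compressed_size = 98496 / 89169.66 = 1.1046

Compression ratio = 1.1046


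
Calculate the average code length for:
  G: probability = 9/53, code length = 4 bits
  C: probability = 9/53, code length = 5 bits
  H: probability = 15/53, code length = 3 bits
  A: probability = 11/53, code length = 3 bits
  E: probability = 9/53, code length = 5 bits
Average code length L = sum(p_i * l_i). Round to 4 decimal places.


Weighted contributions p_i * l_i:
  G: (9/53) * 4 = 36/53
  C: (9/53) * 5 = 45/53
  H: (15/53) * 3 = 45/53
  A: (11/53) * 3 = 33/53
  E: (9/53) * 5 = 45/53
Sum = (36 + 45 + 45 + 33 + 45)/53 = 204/53

L = 204/53 = 3.8491 bits/symbol


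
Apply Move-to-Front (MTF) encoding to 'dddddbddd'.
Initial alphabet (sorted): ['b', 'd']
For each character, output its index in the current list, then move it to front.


MTF encoding:
'd': index 1 in ['b', 'd'] -> ['d', 'b']
'd': index 0 in ['d', 'b'] -> ['d', 'b']
'd': index 0 in ['d', 'b'] -> ['d', 'b']
'd': index 0 in ['d', 'b'] -> ['d', 'b']
'd': index 0 in ['d', 'b'] -> ['d', 'b']
'b': index 1 in ['d', 'b'] -> ['b', 'd']
'd': index 1 in ['b', 'd'] -> ['d', 'b']
'd': index 0 in ['d', 'b'] -> ['d', 'b']
'd': index 0 in ['d', 'b'] -> ['d', 'b']


Output: [1, 0, 0, 0, 0, 1, 1, 0, 0]


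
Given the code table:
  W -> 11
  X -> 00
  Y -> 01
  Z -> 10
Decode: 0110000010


Decoding:
01 -> Y
10 -> Z
00 -> X
00 -> X
10 -> Z


Result: YZXXZ


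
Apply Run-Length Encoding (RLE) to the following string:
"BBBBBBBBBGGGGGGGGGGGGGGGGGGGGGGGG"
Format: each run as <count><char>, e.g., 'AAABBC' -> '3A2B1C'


Scanning runs left to right:
  i=0: run of 'B' x 9 -> '9B'
  i=9: run of 'G' x 24 -> '24G'

RLE = 9B24G


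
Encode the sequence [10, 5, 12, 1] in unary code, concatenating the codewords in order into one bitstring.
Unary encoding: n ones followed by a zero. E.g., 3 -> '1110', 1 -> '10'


Encode each number as n ones followed by a terminating 0:
  10 -> 11111111110 (11 bits)
  5 -> 111110 (6 bits)
  12 -> 1111111111110 (13 bits)
  1 -> 10 (2 bits)
Total length = 11 + 6 + 13 + 2 = 32 bits.

Unary([10, 5, 12, 1]) = 11111111110111110111111111111010 (32 bits)


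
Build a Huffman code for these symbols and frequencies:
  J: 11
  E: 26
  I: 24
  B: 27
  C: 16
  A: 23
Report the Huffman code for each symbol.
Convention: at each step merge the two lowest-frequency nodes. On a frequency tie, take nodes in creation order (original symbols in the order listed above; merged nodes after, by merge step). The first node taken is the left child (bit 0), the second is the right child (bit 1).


Huffman tree construction:
Step 1: Merge J(11) + C(16) = 27
Step 2: Merge A(23) + I(24) = 47
Step 3: Merge E(26) + B(27) = 53
Step 4: Merge (J+C)(27) + (A+I)(47) = 74
Step 5: Merge (E+B)(53) + ((J+C)+(A+I))(74) = 127
Read each symbol's code off the tree from the root (left child = 0, right child = 1).

Codes:
  J: 100 (length 3)
  E: 00 (length 2)
  I: 111 (length 3)
  B: 01 (length 2)
  C: 101 (length 3)
  A: 110 (length 3)
Average code length: 328/127 = 2.5827 bits/symbol


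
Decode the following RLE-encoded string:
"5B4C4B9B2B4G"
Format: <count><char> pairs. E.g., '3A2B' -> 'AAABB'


Expanding each <count><char> pair:
  5B -> 'BBBBB'
  4C -> 'CCCC'
  4B -> 'BBBB'
  9B -> 'BBBBBBBBB'
  2B -> 'BB'
  4G -> 'GGGG'

Decoded = BBBBBCCCCBBBBBBBBBBBBBBBGGGG


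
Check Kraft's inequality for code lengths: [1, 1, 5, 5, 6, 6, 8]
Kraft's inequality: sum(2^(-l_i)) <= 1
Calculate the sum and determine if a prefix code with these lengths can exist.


Sum = 2^(-1) + 2^(-1) + 2^(-5) + 2^(-5) + 2^(-6) + 2^(-6) + 2^(-8)
    = 0.5 + 0.5 + 0.03125 + 0.03125 + 0.015625 + 0.015625 + 0.00390625
    = 281/256 = 1.09765625
Since 1.09765625 > 1, Kraft's inequality is NOT satisfied.
A prefix code with these lengths CANNOT exist.

Kraft sum = 1.09765625. Not satisfied.


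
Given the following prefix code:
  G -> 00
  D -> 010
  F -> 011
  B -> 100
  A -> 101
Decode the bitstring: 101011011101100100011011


Decoding step by step:
Bits 101 -> A
Bits 011 -> F
Bits 011 -> F
Bits 101 -> A
Bits 100 -> B
Bits 100 -> B
Bits 011 -> F
Bits 011 -> F


Decoded message: AFFABBFF


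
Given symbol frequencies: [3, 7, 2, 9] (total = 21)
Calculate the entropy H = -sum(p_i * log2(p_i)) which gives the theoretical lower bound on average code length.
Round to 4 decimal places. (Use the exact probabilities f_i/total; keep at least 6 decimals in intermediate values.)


Per-symbol terms -p_i * log2(p_i) with p_i = f_i/21:
  p = 3/21 = 0.142857: log2(p) = -2.807355, -p*log2(p) = 0.401051
  p = 7/21 = 0.333333: log2(p) = -1.584963, -p*log2(p) = 0.528321
  p = 2/21 = 0.095238: log2(p) = -3.392317, -p*log2(p) = 0.323078
  p = 9/21 = 0.428571: log2(p) = -1.222392, -p*log2(p) = 0.523882
H = 0.401051 + 0.528321 + 0.323078 + 0.523882 = 1.776332

H = 1.7763 bits/symbol


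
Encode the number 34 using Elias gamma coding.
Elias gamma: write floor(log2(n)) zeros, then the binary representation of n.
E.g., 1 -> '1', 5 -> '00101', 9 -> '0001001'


num_bits = floor(log2(34)) + 1 = 6
leading_zeros = num_bits - 1 = 5
binary(34) = 100010

Elias gamma(34) = '00000' + '100010' = 00000100010 (11 bits)


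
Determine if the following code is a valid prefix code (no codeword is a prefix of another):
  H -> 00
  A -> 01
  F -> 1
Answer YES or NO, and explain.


Checking each pair (does one codeword prefix another?):
  H='00' vs A='01': no prefix
  H='00' vs F='1': no prefix
  A='01' vs H='00': no prefix
  A='01' vs F='1': no prefix
  F='1' vs H='00': no prefix
  F='1' vs A='01': no prefix
No violation found over all pairs.

YES -- this is a valid prefix code. No codeword is a prefix of any other codeword.


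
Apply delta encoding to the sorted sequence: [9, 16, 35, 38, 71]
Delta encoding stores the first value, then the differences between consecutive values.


First value: 9
Deltas:
  16 - 9 = 7
  35 - 16 = 19
  38 - 35 = 3
  71 - 38 = 33


Delta encoded: [9, 7, 19, 3, 33]


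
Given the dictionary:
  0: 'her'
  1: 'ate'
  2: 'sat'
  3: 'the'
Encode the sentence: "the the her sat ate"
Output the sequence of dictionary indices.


Look up each word in the dictionary:
  'the' -> 3
  'the' -> 3
  'her' -> 0
  'sat' -> 2
  'ate' -> 1

Encoded: [3, 3, 0, 2, 1]


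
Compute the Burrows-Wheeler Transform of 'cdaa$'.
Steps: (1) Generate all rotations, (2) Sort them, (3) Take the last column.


Rotations (sorted):
  0: $cdaa -> last char: a
  1: a$cda -> last char: a
  2: aa$cd -> last char: d
  3: cdaa$ -> last char: $
  4: daa$c -> last char: c


BWT = aad$c


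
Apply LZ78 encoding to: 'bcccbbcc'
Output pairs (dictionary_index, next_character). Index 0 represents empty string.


LZ78 encoding steps:
Dictionary: {0: ''}
Step 1: w='' (idx 0), next='b' -> output (0, 'b'), add 'b' as idx 1
Step 2: w='' (idx 0), next='c' -> output (0, 'c'), add 'c' as idx 2
Step 3: w='c' (idx 2), next='c' -> output (2, 'c'), add 'cc' as idx 3
Step 4: w='b' (idx 1), next='b' -> output (1, 'b'), add 'bb' as idx 4
Step 5: w='cc' (idx 3), end of input -> output (3, '')


Encoded: [(0, 'b'), (0, 'c'), (2, 'c'), (1, 'b'), (3, '')]


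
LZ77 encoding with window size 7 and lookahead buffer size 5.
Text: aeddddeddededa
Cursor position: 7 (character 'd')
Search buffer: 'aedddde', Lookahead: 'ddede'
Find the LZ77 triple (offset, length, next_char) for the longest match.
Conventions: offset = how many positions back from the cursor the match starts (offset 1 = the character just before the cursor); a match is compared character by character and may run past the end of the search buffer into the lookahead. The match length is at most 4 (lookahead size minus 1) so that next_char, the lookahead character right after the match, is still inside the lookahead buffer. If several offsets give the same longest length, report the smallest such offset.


Try each offset into the search buffer:
  offset=1 (pos 6, char 'e'): match length 0
  offset=2 (pos 5, char 'd'): match length 1
  offset=3 (pos 4, char 'd'): match length 4
  offset=4 (pos 3, char 'd'): match length 2
  offset=5 (pos 2, char 'd'): match length 2
  offset=6 (pos 1, char 'e'): match length 0
  offset=7 (pos 0, char 'a'): match length 0
Longest match has length 4 at offset 3.
next_char = character at position 7 + 4 = 11 -> 'e'

Best match: offset=3, length=4 (matching 'dded' starting at position 4)
LZ77 triple: (3, 4, 'e')


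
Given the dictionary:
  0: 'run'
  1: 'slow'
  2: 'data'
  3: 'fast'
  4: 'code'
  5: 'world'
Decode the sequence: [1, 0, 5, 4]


Look up each index in the dictionary:
  1 -> 'slow'
  0 -> 'run'
  5 -> 'world'
  4 -> 'code'

Decoded: "slow run world code"


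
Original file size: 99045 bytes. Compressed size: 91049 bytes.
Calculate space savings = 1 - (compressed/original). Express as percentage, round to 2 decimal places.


ratio = compressed/original = 91049/99045 = 0.919269
savings = 1 - ratio = 1 - 0.919269 = 0.080731
as a percentage: 0.080731 * 100 = 8.07%

Space savings = 1 - 91049/99045 = 8.07%


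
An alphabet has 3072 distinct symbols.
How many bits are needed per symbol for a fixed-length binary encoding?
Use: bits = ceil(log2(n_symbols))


log2(3072) = 11.585
Bracket: 2^11 = 2048 < 3072 <= 2^12 = 4096
So ceil(log2(3072)) = 12

bits = ceil(log2(3072)) = ceil(11.585) = 12 bits


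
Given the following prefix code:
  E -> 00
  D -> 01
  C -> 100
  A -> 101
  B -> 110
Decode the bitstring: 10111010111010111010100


Decoding step by step:
Bits 101 -> A
Bits 110 -> B
Bits 101 -> A
Bits 110 -> B
Bits 101 -> A
Bits 110 -> B
Bits 101 -> A
Bits 00 -> E


Decoded message: ABABABAE


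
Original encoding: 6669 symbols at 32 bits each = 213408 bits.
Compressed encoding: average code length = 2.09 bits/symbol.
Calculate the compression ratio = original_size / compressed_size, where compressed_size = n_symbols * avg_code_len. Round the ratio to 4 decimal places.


original_size = n_symbols * orig_bits = 6669 * 32 = 213408 bits
compressed_size = n_symbols * avg_code_len = 6669 * 2.09 = 13938.21 bits
ratio = original_size / compressed_size = 213408 / 13938.21 = 15.311

Compression ratio = 15.311


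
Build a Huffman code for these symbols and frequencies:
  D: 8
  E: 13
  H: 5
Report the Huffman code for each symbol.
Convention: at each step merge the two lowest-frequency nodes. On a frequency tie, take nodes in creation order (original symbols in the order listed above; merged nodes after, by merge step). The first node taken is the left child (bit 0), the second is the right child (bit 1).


Huffman tree construction:
Step 1: Merge H(5) + D(8) = 13
Step 2: Merge E(13) + (H+D)(13) = 26
Read each symbol's code off the tree from the root (left child = 0, right child = 1).

Codes:
  D: 11 (length 2)
  E: 0 (length 1)
  H: 10 (length 2)
Average code length: 39/26 = 1.5000 bits/symbol


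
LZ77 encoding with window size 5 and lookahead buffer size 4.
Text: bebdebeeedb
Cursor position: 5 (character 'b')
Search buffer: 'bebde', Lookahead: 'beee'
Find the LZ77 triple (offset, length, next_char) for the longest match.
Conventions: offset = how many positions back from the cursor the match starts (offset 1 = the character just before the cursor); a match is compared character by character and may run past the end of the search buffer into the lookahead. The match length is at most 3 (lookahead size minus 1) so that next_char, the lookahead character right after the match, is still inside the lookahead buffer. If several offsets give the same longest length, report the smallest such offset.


Try each offset into the search buffer:
  offset=1 (pos 4, char 'e'): match length 0
  offset=2 (pos 3, char 'd'): match length 0
  offset=3 (pos 2, char 'b'): match length 1
  offset=4 (pos 1, char 'e'): match length 0
  offset=5 (pos 0, char 'b'): match length 2
Longest match has length 2 at offset 5.
next_char = character at position 5 + 2 = 7 -> 'e'

Best match: offset=5, length=2 (matching 'be' starting at position 0)
LZ77 triple: (5, 2, 'e')


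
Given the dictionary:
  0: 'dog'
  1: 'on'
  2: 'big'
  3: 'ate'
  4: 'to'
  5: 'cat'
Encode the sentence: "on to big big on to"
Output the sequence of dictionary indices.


Look up each word in the dictionary:
  'on' -> 1
  'to' -> 4
  'big' -> 2
  'big' -> 2
  'on' -> 1
  'to' -> 4

Encoded: [1, 4, 2, 2, 1, 4]


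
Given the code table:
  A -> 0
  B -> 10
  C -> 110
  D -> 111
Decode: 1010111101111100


Decoding:
10 -> B
10 -> B
111 -> D
10 -> B
111 -> D
110 -> C
0 -> A


Result: BBDBDCA


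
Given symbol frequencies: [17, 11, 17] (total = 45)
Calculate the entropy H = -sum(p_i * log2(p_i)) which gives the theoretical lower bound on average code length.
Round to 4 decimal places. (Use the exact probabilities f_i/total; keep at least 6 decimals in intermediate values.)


Per-symbol terms -p_i * log2(p_i) with p_i = f_i/45:
  p = 17/45 = 0.377778: log2(p) = -1.404390, -p*log2(p) = 0.530547
  p = 11/45 = 0.244444: log2(p) = -2.032421, -p*log2(p) = 0.496814
  p = 17/45 = 0.377778: log2(p) = -1.404390, -p*log2(p) = 0.530547
H = 0.530547 + 0.496814 + 0.530547 = 1.557908

H = 1.5579 bits/symbol


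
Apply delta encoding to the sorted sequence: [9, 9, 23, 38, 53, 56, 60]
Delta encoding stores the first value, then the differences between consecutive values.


First value: 9
Deltas:
  9 - 9 = 0
  23 - 9 = 14
  38 - 23 = 15
  53 - 38 = 15
  56 - 53 = 3
  60 - 56 = 4


Delta encoded: [9, 0, 14, 15, 15, 3, 4]


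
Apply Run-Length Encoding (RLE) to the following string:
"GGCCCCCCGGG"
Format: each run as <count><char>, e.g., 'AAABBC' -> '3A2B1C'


Scanning runs left to right:
  i=0: run of 'G' x 2 -> '2G'
  i=2: run of 'C' x 6 -> '6C'
  i=8: run of 'G' x 3 -> '3G'

RLE = 2G6C3G


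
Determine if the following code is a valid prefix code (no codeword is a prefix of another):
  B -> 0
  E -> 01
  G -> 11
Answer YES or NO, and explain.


Checking each pair (does one codeword prefix another?):
  B='0' vs E='01': prefix -- VIOLATION

NO -- this is NOT a valid prefix code. B (0) is a prefix of E (01).


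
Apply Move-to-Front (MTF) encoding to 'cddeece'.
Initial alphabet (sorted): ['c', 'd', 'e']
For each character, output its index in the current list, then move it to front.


MTF encoding:
'c': index 0 in ['c', 'd', 'e'] -> ['c', 'd', 'e']
'd': index 1 in ['c', 'd', 'e'] -> ['d', 'c', 'e']
'd': index 0 in ['d', 'c', 'e'] -> ['d', 'c', 'e']
'e': index 2 in ['d', 'c', 'e'] -> ['e', 'd', 'c']
'e': index 0 in ['e', 'd', 'c'] -> ['e', 'd', 'c']
'c': index 2 in ['e', 'd', 'c'] -> ['c', 'e', 'd']
'e': index 1 in ['c', 'e', 'd'] -> ['e', 'c', 'd']


Output: [0, 1, 0, 2, 0, 2, 1]


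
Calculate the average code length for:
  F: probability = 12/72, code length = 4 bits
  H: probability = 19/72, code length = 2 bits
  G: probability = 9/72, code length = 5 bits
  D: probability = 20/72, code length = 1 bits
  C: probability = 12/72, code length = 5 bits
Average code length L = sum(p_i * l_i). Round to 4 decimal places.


Weighted contributions p_i * l_i:
  F: (12/72) * 4 = 48/72
  H: (19/72) * 2 = 38/72
  G: (9/72) * 5 = 45/72
  D: (20/72) * 1 = 20/72
  C: (12/72) * 5 = 60/72
Sum = (48 + 38 + 45 + 20 + 60)/72 = 211/72

L = 211/72 = 2.9306 bits/symbol


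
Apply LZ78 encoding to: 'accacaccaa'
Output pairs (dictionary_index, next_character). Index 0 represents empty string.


LZ78 encoding steps:
Dictionary: {0: ''}
Step 1: w='' (idx 0), next='a' -> output (0, 'a'), add 'a' as idx 1
Step 2: w='' (idx 0), next='c' -> output (0, 'c'), add 'c' as idx 2
Step 3: w='c' (idx 2), next='a' -> output (2, 'a'), add 'ca' as idx 3
Step 4: w='ca' (idx 3), next='c' -> output (3, 'c'), add 'cac' as idx 4
Step 5: w='ca' (idx 3), next='a' -> output (3, 'a'), add 'caa' as idx 5


Encoded: [(0, 'a'), (0, 'c'), (2, 'a'), (3, 'c'), (3, 'a')]


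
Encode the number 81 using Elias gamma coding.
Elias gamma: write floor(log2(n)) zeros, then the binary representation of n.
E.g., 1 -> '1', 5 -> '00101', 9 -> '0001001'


num_bits = floor(log2(81)) + 1 = 7
leading_zeros = num_bits - 1 = 6
binary(81) = 1010001

Elias gamma(81) = '000000' + '1010001' = 0000001010001 (13 bits)


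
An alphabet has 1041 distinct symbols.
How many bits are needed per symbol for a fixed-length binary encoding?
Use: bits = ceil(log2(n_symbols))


log2(1041) = 10.0238
Bracket: 2^10 = 1024 < 1041 <= 2^11 = 2048
So ceil(log2(1041)) = 11

bits = ceil(log2(1041)) = ceil(10.0238) = 11 bits


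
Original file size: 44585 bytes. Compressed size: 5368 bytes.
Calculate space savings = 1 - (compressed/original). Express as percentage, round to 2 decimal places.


ratio = compressed/original = 5368/44585 = 0.120399
savings = 1 - ratio = 1 - 0.120399 = 0.879601
as a percentage: 0.879601 * 100 = 87.96%

Space savings = 1 - 5368/44585 = 87.96%


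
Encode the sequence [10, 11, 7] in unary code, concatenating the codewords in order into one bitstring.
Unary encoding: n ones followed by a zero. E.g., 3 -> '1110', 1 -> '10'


Encode each number as n ones followed by a terminating 0:
  10 -> 11111111110 (11 bits)
  11 -> 111111111110 (12 bits)
  7 -> 11111110 (8 bits)
Total length = 11 + 12 + 8 = 31 bits.

Unary([10, 11, 7]) = 1111111111011111111111011111110 (31 bits)


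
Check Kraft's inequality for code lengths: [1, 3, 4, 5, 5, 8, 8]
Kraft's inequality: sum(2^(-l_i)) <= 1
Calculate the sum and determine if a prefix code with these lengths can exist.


Sum = 2^(-1) + 2^(-3) + 2^(-4) + 2^(-5) + 2^(-5) + 2^(-8) + 2^(-8)
    = 0.5 + 0.125 + 0.0625 + 0.03125 + 0.03125 + 0.00390625 + 0.00390625
    = 194/256 = 0.7578125
Since 0.7578125 <= 1, Kraft's inequality IS satisfied.
A prefix code with these lengths CAN exist.

Kraft sum = 0.7578125. Satisfied.


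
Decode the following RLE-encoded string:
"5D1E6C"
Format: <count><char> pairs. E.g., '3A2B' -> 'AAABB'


Expanding each <count><char> pair:
  5D -> 'DDDDD'
  1E -> 'E'
  6C -> 'CCCCCC'

Decoded = DDDDDECCCCCC


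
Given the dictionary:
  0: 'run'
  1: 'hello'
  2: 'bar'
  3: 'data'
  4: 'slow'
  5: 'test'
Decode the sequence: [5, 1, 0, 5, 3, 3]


Look up each index in the dictionary:
  5 -> 'test'
  1 -> 'hello'
  0 -> 'run'
  5 -> 'test'
  3 -> 'data'
  3 -> 'data'

Decoded: "test hello run test data data"


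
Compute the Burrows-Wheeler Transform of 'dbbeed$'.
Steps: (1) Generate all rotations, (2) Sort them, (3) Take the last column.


Rotations (sorted):
  0: $dbbeed -> last char: d
  1: bbeed$d -> last char: d
  2: beed$db -> last char: b
  3: d$dbbee -> last char: e
  4: dbbeed$ -> last char: $
  5: ed$dbbe -> last char: e
  6: eed$dbb -> last char: b


BWT = ddbe$eb


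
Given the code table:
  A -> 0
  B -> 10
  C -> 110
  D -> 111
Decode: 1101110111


Decoding:
110 -> C
111 -> D
0 -> A
111 -> D


Result: CDAD


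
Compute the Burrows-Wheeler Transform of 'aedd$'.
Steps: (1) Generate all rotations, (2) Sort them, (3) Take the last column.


Rotations (sorted):
  0: $aedd -> last char: d
  1: aedd$ -> last char: $
  2: d$aed -> last char: d
  3: dd$ae -> last char: e
  4: edd$a -> last char: a


BWT = d$dea


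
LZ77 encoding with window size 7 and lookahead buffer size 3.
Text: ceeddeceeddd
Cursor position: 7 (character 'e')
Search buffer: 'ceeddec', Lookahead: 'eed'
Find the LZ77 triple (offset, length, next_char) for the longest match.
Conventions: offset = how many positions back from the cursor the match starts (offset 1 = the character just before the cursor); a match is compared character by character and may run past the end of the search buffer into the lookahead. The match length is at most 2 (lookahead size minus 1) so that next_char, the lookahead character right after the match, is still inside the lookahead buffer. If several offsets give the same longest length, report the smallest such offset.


Try each offset into the search buffer:
  offset=1 (pos 6, char 'c'): match length 0
  offset=2 (pos 5, char 'e'): match length 1
  offset=3 (pos 4, char 'd'): match length 0
  offset=4 (pos 3, char 'd'): match length 0
  offset=5 (pos 2, char 'e'): match length 1
  offset=6 (pos 1, char 'e'): match length 2
  offset=7 (pos 0, char 'c'): match length 0
Longest match has length 2 at offset 6.
next_char = character at position 7 + 2 = 9 -> 'd'

Best match: offset=6, length=2 (matching 'ee' starting at position 1)
LZ77 triple: (6, 2, 'd')


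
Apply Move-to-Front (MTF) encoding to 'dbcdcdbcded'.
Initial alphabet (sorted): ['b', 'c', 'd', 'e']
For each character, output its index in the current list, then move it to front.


MTF encoding:
'd': index 2 in ['b', 'c', 'd', 'e'] -> ['d', 'b', 'c', 'e']
'b': index 1 in ['d', 'b', 'c', 'e'] -> ['b', 'd', 'c', 'e']
'c': index 2 in ['b', 'd', 'c', 'e'] -> ['c', 'b', 'd', 'e']
'd': index 2 in ['c', 'b', 'd', 'e'] -> ['d', 'c', 'b', 'e']
'c': index 1 in ['d', 'c', 'b', 'e'] -> ['c', 'd', 'b', 'e']
'd': index 1 in ['c', 'd', 'b', 'e'] -> ['d', 'c', 'b', 'e']
'b': index 2 in ['d', 'c', 'b', 'e'] -> ['b', 'd', 'c', 'e']
'c': index 2 in ['b', 'd', 'c', 'e'] -> ['c', 'b', 'd', 'e']
'd': index 2 in ['c', 'b', 'd', 'e'] -> ['d', 'c', 'b', 'e']
'e': index 3 in ['d', 'c', 'b', 'e'] -> ['e', 'd', 'c', 'b']
'd': index 1 in ['e', 'd', 'c', 'b'] -> ['d', 'e', 'c', 'b']


Output: [2, 1, 2, 2, 1, 1, 2, 2, 2, 3, 1]


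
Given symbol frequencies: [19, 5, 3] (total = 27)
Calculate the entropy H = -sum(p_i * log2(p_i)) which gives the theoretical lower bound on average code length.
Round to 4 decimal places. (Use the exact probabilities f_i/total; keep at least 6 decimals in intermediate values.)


Per-symbol terms -p_i * log2(p_i) with p_i = f_i/27:
  p = 19/27 = 0.703704: log2(p) = -0.506960, -p*log2(p) = 0.356750
  p = 5/27 = 0.185185: log2(p) = -2.432959, -p*log2(p) = 0.450548
  p = 3/27 = 0.111111: log2(p) = -3.169925, -p*log2(p) = 0.352214
H = 0.356750 + 0.450548 + 0.352214 = 1.159512

H = 1.1595 bits/symbol


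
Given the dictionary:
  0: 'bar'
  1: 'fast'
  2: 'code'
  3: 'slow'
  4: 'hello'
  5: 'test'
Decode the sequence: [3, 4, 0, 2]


Look up each index in the dictionary:
  3 -> 'slow'
  4 -> 'hello'
  0 -> 'bar'
  2 -> 'code'

Decoded: "slow hello bar code"


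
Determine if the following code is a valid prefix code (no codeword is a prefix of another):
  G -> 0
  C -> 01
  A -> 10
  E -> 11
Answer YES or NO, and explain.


Checking each pair (does one codeword prefix another?):
  G='0' vs C='01': prefix -- VIOLATION

NO -- this is NOT a valid prefix code. G (0) is a prefix of C (01).


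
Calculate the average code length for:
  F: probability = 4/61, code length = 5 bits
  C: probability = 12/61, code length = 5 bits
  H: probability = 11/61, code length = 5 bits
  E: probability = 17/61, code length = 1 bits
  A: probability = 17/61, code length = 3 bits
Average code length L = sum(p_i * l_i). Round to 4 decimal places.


Weighted contributions p_i * l_i:
  F: (4/61) * 5 = 20/61
  C: (12/61) * 5 = 60/61
  H: (11/61) * 5 = 55/61
  E: (17/61) * 1 = 17/61
  A: (17/61) * 3 = 51/61
Sum = (20 + 60 + 55 + 17 + 51)/61 = 203/61

L = 203/61 = 3.3279 bits/symbol


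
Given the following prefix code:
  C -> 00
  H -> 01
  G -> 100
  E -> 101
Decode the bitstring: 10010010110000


Decoding step by step:
Bits 100 -> G
Bits 100 -> G
Bits 101 -> E
Bits 100 -> G
Bits 00 -> C


Decoded message: GGEGC


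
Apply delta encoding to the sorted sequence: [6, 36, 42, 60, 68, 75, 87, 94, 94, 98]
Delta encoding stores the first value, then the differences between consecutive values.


First value: 6
Deltas:
  36 - 6 = 30
  42 - 36 = 6
  60 - 42 = 18
  68 - 60 = 8
  75 - 68 = 7
  87 - 75 = 12
  94 - 87 = 7
  94 - 94 = 0
  98 - 94 = 4


Delta encoded: [6, 30, 6, 18, 8, 7, 12, 7, 0, 4]


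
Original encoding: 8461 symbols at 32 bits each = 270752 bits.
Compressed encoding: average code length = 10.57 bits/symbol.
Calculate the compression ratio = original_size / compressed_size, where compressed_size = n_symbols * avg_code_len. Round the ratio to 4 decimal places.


original_size = n_symbols * orig_bits = 8461 * 32 = 270752 bits
compressed_size = n_symbols * avg_code_len = 8461 * 10.57 = 89432.77 bits
ratio = original_size / compressed_size = 270752 / 89432.77 = 3.0274

Compression ratio = 3.0274


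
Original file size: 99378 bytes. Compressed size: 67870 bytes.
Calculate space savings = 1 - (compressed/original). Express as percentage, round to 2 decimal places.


ratio = compressed/original = 67870/99378 = 0.682948
savings = 1 - ratio = 1 - 0.682948 = 0.317052
as a percentage: 0.317052 * 100 = 31.71%

Space savings = 1 - 67870/99378 = 31.71%


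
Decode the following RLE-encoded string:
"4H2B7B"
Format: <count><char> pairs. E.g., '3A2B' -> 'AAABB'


Expanding each <count><char> pair:
  4H -> 'HHHH'
  2B -> 'BB'
  7B -> 'BBBBBBB'

Decoded = HHHHBBBBBBBBB


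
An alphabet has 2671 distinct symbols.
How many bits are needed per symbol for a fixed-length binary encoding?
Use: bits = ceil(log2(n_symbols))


log2(2671) = 11.3832
Bracket: 2^11 = 2048 < 2671 <= 2^12 = 4096
So ceil(log2(2671)) = 12

bits = ceil(log2(2671)) = ceil(11.3832) = 12 bits


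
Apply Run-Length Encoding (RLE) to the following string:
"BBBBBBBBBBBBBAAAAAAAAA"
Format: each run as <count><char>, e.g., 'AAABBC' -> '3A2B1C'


Scanning runs left to right:
  i=0: run of 'B' x 13 -> '13B'
  i=13: run of 'A' x 9 -> '9A'

RLE = 13B9A


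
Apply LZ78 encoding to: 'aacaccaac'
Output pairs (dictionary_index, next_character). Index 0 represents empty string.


LZ78 encoding steps:
Dictionary: {0: ''}
Step 1: w='' (idx 0), next='a' -> output (0, 'a'), add 'a' as idx 1
Step 2: w='a' (idx 1), next='c' -> output (1, 'c'), add 'ac' as idx 2
Step 3: w='ac' (idx 2), next='c' -> output (2, 'c'), add 'acc' as idx 3
Step 4: w='a' (idx 1), next='a' -> output (1, 'a'), add 'aa' as idx 4
Step 5: w='' (idx 0), next='c' -> output (0, 'c'), add 'c' as idx 5


Encoded: [(0, 'a'), (1, 'c'), (2, 'c'), (1, 'a'), (0, 'c')]


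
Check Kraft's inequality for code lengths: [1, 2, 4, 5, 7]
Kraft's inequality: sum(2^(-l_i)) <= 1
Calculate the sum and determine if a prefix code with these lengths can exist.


Sum = 2^(-1) + 2^(-2) + 2^(-4) + 2^(-5) + 2^(-7)
    = 0.5 + 0.25 + 0.0625 + 0.03125 + 0.0078125
    = 109/128 = 0.8515625
Since 0.8515625 <= 1, Kraft's inequality IS satisfied.
A prefix code with these lengths CAN exist.

Kraft sum = 0.8515625. Satisfied.


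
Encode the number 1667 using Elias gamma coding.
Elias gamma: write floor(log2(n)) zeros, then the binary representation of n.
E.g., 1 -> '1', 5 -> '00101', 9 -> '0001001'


num_bits = floor(log2(1667)) + 1 = 11
leading_zeros = num_bits - 1 = 10
binary(1667) = 11010000011

Elias gamma(1667) = '0000000000' + '11010000011' = 000000000011010000011 (21 bits)


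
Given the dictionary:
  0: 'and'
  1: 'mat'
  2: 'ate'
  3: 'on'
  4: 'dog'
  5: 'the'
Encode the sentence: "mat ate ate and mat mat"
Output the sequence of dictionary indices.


Look up each word in the dictionary:
  'mat' -> 1
  'ate' -> 2
  'ate' -> 2
  'and' -> 0
  'mat' -> 1
  'mat' -> 1

Encoded: [1, 2, 2, 0, 1, 1]


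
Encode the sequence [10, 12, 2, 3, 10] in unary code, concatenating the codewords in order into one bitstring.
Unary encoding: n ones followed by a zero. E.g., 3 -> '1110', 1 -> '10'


Encode each number as n ones followed by a terminating 0:
  10 -> 11111111110 (11 bits)
  12 -> 1111111111110 (13 bits)
  2 -> 110 (3 bits)
  3 -> 1110 (4 bits)
  10 -> 11111111110 (11 bits)
Total length = 11 + 13 + 3 + 4 + 11 = 42 bits.

Unary([10, 12, 2, 3, 10]) = 111111111101111111111110110111011111111110 (42 bits)


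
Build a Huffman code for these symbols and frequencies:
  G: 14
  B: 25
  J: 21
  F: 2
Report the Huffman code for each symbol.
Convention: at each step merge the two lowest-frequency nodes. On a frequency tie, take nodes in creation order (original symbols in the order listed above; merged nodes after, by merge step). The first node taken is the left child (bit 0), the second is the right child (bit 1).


Huffman tree construction:
Step 1: Merge F(2) + G(14) = 16
Step 2: Merge (F+G)(16) + J(21) = 37
Step 3: Merge B(25) + ((F+G)+J)(37) = 62
Read each symbol's code off the tree from the root (left child = 0, right child = 1).

Codes:
  G: 101 (length 3)
  B: 0 (length 1)
  J: 11 (length 2)
  F: 100 (length 3)
Average code length: 115/62 = 1.8548 bits/symbol


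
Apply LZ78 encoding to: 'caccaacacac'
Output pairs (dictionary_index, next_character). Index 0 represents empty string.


LZ78 encoding steps:
Dictionary: {0: ''}
Step 1: w='' (idx 0), next='c' -> output (0, 'c'), add 'c' as idx 1
Step 2: w='' (idx 0), next='a' -> output (0, 'a'), add 'a' as idx 2
Step 3: w='c' (idx 1), next='c' -> output (1, 'c'), add 'cc' as idx 3
Step 4: w='a' (idx 2), next='a' -> output (2, 'a'), add 'aa' as idx 4
Step 5: w='c' (idx 1), next='a' -> output (1, 'a'), add 'ca' as idx 5
Step 6: w='ca' (idx 5), next='c' -> output (5, 'c'), add 'cac' as idx 6


Encoded: [(0, 'c'), (0, 'a'), (1, 'c'), (2, 'a'), (1, 'a'), (5, 'c')]
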